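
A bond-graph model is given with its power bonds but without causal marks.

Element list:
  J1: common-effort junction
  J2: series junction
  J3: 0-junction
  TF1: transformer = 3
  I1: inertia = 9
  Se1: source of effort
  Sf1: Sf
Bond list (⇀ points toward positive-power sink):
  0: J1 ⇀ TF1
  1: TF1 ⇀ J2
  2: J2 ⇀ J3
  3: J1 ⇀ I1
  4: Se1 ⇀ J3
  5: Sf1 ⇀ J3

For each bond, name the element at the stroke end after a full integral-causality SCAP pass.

#4 stroke at J3  (Se1 fixes effort; stroke away)
#5 stroke at Sf1  (Sf1 fixes flow; stroke at Sf1)
#2 stroke at J2  (J3: bond 4 brought effort, rest push out)
#1 stroke at TF1  (J2 needs exactly one f-in)
#0 stroke at J1  (through TF1, causality passes straight; one stroke at TF1)
#3 stroke at I1  (J1: bond 0 brought effort, rest push out)

b0 stroke→J1
b1 stroke→TF1
b2 stroke→J2
b3 stroke→I1
b4 stroke→J3
b5 stroke→Sf1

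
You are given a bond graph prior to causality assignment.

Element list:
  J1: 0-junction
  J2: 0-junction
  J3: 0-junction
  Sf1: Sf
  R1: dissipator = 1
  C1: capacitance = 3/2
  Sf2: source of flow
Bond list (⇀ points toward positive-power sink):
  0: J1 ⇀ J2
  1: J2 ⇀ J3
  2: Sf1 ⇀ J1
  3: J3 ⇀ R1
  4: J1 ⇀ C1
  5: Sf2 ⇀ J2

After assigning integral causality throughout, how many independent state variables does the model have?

β2 stroke→Sf1  (Sf1: flow source, stroke at near end)
β5 stroke→Sf2  (Sf2 fixes flow; stroke at Sf2)
β4 stroke→J1  (C1: C, integral causality)
β0 stroke→J2  (common-e at J1 fixed by 4)
β1 stroke→J3  (J2 effort already set via bond 0)
β3 stroke→R1  (0-jn J3 has e-setter on 1)

1  (C1 all integral)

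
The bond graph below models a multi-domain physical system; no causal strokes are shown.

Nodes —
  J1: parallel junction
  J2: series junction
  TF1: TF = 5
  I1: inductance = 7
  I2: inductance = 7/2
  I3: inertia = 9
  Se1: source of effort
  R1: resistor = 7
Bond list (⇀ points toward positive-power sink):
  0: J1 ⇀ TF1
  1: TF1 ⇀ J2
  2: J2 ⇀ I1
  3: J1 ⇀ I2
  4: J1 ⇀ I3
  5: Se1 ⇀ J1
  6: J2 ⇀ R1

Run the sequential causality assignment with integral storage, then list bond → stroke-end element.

b0 →TF1
b1 →J2
b2 →I1
b3 →I2
b4 →I3
b5 →J1
b6 →J2

#5 |J1  (Se1 (Se) sets effort on bond)
#0 |TF1  (J1: bond 5 brought effort, rest push out)
#3 |I2  (J1: bond 5 brought effort, rest push out)
#4 |I3  (J1 effort already set via bond 5)
#1 |J2  (through TF1, causality passes straight; one stroke at TF1)
#2 |I1  (I1 outputs flow p/I1)
#6 |J2  (common-f at J2 fixed by 2)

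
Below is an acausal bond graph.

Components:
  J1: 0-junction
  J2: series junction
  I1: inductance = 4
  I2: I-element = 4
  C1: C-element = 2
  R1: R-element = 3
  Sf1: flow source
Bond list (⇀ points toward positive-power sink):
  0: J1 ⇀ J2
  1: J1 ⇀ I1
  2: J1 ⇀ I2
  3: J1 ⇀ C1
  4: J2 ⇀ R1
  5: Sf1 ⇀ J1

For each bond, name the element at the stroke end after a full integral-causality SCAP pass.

bond 0 stroke→J2
bond 1 stroke→I1
bond 2 stroke→I2
bond 3 stroke→J1
bond 4 stroke→R1
bond 5 stroke→Sf1

β5 stroke→Sf1  (Sf1: flow source, stroke at near end)
β1 stroke→I1  (prefer integral on I1)
β2 stroke→I2  (prefer integral on I2)
β3 stroke→J1  (C1 integral (e out))
β0 stroke→J2  (0-jn J1 has e-setter on 3)
β4 stroke→R1  (J2 needs exactly one f-in)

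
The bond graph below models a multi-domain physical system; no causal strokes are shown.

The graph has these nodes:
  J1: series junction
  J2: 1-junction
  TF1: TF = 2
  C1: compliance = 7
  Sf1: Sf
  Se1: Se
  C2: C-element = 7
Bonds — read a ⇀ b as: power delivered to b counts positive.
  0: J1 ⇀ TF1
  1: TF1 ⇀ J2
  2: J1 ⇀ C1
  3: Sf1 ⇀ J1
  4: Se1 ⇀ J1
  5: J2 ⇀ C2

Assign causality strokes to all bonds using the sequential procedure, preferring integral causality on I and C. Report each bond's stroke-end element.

b0 |J1
b1 |TF1
b2 |J1
b3 |Sf1
b4 |J1
b5 |J2

β3 |Sf1  (Sf1 (Sf) sets flow on bond)
β4 |J1  (Se1: effort source, stroke at far end)
β0 |J1  (common-f at J1 fixed by 3)
β2 |J1  (common-f at J1 fixed by 3)
β1 |TF1  (TF1: transformer flips bond 0)
β5 |J2  (1-jn J2 has f-setter on 1)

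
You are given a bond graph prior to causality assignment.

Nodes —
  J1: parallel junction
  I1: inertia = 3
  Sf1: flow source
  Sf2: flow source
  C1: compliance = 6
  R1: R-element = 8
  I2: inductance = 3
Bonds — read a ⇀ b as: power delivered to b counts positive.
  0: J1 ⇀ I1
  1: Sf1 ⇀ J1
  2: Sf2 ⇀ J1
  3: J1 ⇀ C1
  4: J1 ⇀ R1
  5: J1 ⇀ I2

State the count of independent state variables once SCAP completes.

3  (C1, I1, I2 all integral)

b1 |Sf1  (Sf1 (Sf) sets flow on bond)
b2 |Sf2  (source Sf2 imposes f)
b0 |I1  (I1 integral (f out))
b3 |J1  (prefer integral on C1)
b4 |R1  (J1 effort already set via bond 3)
b5 |I2  (J1 effort already set via bond 3)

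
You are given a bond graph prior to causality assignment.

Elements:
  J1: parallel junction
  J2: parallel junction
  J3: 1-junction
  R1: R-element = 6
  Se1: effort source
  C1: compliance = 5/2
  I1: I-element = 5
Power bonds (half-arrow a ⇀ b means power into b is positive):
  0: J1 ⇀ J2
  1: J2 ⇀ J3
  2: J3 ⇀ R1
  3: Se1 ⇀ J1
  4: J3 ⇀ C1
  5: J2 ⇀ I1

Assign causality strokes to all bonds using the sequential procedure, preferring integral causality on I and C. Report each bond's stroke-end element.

b0 →J2
b1 →J3
b2 →R1
b3 →J1
b4 →J3
b5 →I1

b3 stroke→J1  (Se1 fixes effort; stroke away)
b0 stroke→J2  (common-e at J1 fixed by 3)
b1 stroke→J3  (J2 effort already set via bond 0)
b5 stroke→I1  (J2: bond 0 brought effort, rest push out)
b4 stroke→J3  (C1: C, integral causality)
b2 stroke→R1  (closing 1-jn rule on J3)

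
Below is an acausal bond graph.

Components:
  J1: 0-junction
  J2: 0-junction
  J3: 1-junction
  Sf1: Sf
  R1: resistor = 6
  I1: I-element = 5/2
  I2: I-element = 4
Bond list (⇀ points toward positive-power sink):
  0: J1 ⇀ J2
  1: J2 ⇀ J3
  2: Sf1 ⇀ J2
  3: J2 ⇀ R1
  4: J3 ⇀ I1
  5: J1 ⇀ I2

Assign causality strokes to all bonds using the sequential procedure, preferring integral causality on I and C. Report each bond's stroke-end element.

bond 0 →J1
bond 1 →J3
bond 2 →Sf1
bond 3 →J2
bond 4 →I1
bond 5 →I2

#2 →Sf1  (Sf1 (Sf) sets flow on bond)
#4 →I1  (I1 integral (f out))
#1 →J3  (J3 flow already set via bond 4)
#5 →I2  (I2: I, integral causality)
#0 →J1  (only one effort-in slot at J1)
#3 →J2  (closing 0-jn rule on J2)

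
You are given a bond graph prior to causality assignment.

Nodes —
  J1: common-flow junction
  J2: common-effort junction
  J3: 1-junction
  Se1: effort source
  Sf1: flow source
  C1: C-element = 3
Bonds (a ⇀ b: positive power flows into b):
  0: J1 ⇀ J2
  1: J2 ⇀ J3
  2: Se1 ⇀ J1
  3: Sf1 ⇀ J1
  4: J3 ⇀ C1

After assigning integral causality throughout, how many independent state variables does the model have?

1  (C1 all integral)

β2 stroke→J1  (source Se1 imposes e)
β3 stroke→Sf1  (Sf1 (Sf) sets flow on bond)
β0 stroke→J1  (J1 flow already set via bond 3)
β1 stroke→J2  (closing 0-jn rule on J2)
β4 stroke→J3  (J3: bond 1 brought flow, rest push out)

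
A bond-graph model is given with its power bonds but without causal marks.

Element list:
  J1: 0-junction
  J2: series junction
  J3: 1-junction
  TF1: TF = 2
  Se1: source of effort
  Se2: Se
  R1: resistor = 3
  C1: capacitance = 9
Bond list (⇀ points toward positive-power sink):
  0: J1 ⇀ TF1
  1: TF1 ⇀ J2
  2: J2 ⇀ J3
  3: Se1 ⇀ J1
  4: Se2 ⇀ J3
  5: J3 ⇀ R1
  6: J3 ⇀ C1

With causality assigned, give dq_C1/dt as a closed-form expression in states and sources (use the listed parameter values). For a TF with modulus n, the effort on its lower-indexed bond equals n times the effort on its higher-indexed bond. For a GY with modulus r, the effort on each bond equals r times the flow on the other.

β3 stroke→J1  (source Se1 imposes e)
β4 stroke→J3  (source Se2 imposes e)
β0 stroke→TF1  (J1: bond 3 brought effort, rest push out)
β1 stroke→J2  (TF1 one-in-one-out from 0)
β2 stroke→J3  (J2: last free bond brings flow in)
β6 stroke→J3  (C1: C, integral causality)
β5 stroke→R1  (J3 needs exactly one f-in)

dq_C1/dt = E_Se1/6 + E_Se2/3 - q_C1/27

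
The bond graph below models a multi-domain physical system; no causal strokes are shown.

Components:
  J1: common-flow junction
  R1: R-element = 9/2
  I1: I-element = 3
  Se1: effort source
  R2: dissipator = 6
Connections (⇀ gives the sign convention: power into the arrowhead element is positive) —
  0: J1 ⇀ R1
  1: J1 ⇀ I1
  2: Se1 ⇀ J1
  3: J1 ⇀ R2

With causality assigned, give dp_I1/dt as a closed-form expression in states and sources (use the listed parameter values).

#2 |J1  (Se1 (Se) sets effort on bond)
#1 |I1  (I1: I, integral causality)
#0 |J1  (J1: bond 1 brought flow, rest push out)
#3 |J1  (J1 flow already set via bond 1)

dp_I1/dt = E_Se1 - 7*p_I1/2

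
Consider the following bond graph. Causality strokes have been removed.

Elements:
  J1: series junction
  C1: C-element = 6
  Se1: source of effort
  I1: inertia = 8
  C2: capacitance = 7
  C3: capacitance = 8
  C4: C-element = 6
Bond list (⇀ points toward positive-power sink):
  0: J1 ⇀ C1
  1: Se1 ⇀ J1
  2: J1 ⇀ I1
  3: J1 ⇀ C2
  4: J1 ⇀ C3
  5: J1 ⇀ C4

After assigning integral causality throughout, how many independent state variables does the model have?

5  (C1, C2, C3, C4, I1 all integral)

b1 |J1  (source Se1 imposes e)
b0 |J1  (C1: C, integral causality)
b2 |I1  (I1 outputs flow p/I1)
b3 |J1  (1-jn J1 has f-setter on 2)
b4 |J1  (common-f at J1 fixed by 2)
b5 |J1  (J1 flow already set via bond 2)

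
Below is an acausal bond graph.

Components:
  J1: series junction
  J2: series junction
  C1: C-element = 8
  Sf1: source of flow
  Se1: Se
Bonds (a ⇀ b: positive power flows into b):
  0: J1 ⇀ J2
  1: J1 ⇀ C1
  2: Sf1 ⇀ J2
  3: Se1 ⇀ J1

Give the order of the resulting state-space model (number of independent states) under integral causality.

b2 →Sf1  (Sf1 (Sf) sets flow on bond)
b3 →J1  (source Se1 imposes e)
b0 →J2  (J2: bond 2 brought flow, rest push out)
b1 →J1  (1-jn J1 has f-setter on 0)

1  (C1 all integral)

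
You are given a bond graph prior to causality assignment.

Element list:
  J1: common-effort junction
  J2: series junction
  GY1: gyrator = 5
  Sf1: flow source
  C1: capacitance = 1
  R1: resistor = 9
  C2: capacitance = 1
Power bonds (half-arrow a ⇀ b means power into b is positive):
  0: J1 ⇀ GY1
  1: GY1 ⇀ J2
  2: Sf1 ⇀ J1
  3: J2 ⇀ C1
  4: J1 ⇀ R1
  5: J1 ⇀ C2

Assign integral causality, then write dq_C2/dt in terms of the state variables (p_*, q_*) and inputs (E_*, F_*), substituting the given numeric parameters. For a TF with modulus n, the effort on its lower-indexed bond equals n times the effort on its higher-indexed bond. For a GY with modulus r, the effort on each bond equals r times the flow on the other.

dq_C2/dt = F_Sf1 - q_C1/5 - q_C2/9

#2 stroke at Sf1  (Sf1: flow source, stroke at near end)
#3 stroke at J2  (prefer integral on C1)
#1 stroke at GY1  (only one flow-in slot at J2)
#0 stroke at GY1  (GY GY1: same side as bond 1)
#5 stroke at J1  (C2 outputs effort q/C2)
#4 stroke at R1  (0-jn J1 has e-setter on 5)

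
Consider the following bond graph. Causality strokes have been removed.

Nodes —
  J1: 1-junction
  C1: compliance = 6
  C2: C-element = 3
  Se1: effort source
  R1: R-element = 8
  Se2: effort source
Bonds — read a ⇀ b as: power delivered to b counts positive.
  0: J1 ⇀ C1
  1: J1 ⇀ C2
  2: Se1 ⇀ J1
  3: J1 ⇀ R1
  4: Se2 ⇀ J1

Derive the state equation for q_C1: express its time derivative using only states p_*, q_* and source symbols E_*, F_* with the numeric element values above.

dq_C1/dt = E_Se1/8 + E_Se2/8 - q_C1/48 - q_C2/24

bond 2 stroke at J1  (Se1 (Se) sets effort on bond)
bond 4 stroke at J1  (Se2 (Se) sets effort on bond)
bond 0 stroke at J1  (C1 outputs effort q/C1)
bond 1 stroke at J1  (C2 outputs effort q/C2)
bond 3 stroke at R1  (J1: last free bond brings flow in)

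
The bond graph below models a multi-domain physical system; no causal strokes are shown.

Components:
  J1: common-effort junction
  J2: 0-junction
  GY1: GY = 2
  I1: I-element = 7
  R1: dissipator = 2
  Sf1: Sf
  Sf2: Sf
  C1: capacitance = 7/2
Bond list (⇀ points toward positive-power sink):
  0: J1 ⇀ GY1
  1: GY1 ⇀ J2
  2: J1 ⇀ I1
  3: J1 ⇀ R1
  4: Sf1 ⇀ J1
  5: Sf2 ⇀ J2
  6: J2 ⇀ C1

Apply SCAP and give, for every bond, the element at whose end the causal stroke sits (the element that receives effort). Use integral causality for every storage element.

#0 stroke at GY1
#1 stroke at GY1
#2 stroke at I1
#3 stroke at J1
#4 stroke at Sf1
#5 stroke at Sf2
#6 stroke at J2

b4 →Sf1  (Sf1 (Sf) sets flow on bond)
b5 →Sf2  (Sf2 (Sf) sets flow on bond)
b2 →I1  (I1: I, integral causality)
b6 →J2  (prefer integral on C1)
b1 →GY1  (J2: bond 6 brought effort, rest push out)
b0 →GY1  (GY GY1: same side as bond 1)
b3 →J1  (only one effort-in slot at J1)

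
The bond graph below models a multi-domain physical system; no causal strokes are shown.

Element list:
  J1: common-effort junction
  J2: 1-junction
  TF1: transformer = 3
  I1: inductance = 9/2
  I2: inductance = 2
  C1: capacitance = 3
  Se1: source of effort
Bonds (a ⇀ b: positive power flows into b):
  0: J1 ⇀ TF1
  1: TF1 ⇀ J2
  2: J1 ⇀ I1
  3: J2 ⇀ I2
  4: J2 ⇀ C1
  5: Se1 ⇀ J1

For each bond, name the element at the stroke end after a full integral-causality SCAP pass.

bond 5 stroke at J1  (source Se1 imposes e)
bond 0 stroke at TF1  (J1: bond 5 brought effort, rest push out)
bond 2 stroke at I1  (common-e at J1 fixed by 5)
bond 1 stroke at J2  (TF1: transformer flips bond 0)
bond 3 stroke at I2  (prefer integral on I2)
bond 4 stroke at J2  (1-jn J2 has f-setter on 3)

b0 →TF1
b1 →J2
b2 →I1
b3 →I2
b4 →J2
b5 →J1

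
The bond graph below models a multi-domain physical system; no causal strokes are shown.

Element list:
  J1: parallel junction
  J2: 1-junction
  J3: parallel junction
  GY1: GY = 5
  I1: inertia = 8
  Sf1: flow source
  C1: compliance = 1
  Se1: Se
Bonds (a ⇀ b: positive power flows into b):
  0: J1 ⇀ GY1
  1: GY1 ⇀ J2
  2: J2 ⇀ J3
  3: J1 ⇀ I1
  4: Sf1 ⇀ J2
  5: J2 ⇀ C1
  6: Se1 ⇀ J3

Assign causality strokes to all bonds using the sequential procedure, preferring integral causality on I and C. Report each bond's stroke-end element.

b0 →J1
b1 →J2
b2 →J2
b3 →I1
b4 →Sf1
b5 →J2
b6 →J3

#4 stroke→Sf1  (source Sf1 imposes f)
#6 stroke→J3  (Se1 fixes effort; stroke away)
#1 stroke→J2  (J2: bond 4 brought flow, rest push out)
#2 stroke→J2  (1-jn J2 has f-setter on 4)
#5 stroke→J2  (1-jn J2 has f-setter on 4)
#0 stroke→J1  (through GY1, causality inverts; strokes same side of GY1)
#3 stroke→I1  (J1: bond 0 brought effort, rest push out)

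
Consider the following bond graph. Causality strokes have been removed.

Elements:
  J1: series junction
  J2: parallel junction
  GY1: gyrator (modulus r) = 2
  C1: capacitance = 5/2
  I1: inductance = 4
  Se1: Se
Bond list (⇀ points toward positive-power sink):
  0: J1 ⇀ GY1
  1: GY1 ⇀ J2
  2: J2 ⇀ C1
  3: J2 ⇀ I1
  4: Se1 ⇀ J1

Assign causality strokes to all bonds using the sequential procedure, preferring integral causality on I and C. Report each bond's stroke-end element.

b0 stroke→GY1
b1 stroke→GY1
b2 stroke→J2
b3 stroke→I1
b4 stroke→J1

bond 4 stroke→J1  (Se1 (Se) sets effort on bond)
bond 0 stroke→GY1  (J1: last free bond brings flow in)
bond 1 stroke→GY1  (GY GY1: same side as bond 0)
bond 2 stroke→J2  (C1 integral (e out))
bond 3 stroke→I1  (J2 effort already set via bond 2)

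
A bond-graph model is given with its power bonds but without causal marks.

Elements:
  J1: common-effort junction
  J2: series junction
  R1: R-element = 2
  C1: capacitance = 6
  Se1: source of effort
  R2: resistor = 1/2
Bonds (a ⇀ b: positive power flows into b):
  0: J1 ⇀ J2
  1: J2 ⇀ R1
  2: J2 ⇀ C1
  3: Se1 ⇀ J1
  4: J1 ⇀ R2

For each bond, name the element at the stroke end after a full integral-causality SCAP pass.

#3 stroke→J1  (Se1 (Se) sets effort on bond)
#0 stroke→J2  (J1: bond 3 brought effort, rest push out)
#4 stroke→R2  (J1 effort already set via bond 3)
#2 stroke→J2  (C1 outputs effort q/C1)
#1 stroke→R1  (closing 1-jn rule on J2)

bond 0 stroke at J2
bond 1 stroke at R1
bond 2 stroke at J2
bond 3 stroke at J1
bond 4 stroke at R2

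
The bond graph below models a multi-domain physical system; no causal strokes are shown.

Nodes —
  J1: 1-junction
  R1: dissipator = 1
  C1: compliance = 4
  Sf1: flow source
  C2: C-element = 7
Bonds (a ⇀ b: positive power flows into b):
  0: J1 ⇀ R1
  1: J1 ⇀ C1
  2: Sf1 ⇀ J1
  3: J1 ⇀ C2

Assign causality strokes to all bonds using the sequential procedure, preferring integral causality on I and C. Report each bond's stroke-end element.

β2 stroke at Sf1  (source Sf1 imposes f)
β0 stroke at J1  (J1 flow already set via bond 2)
β1 stroke at J1  (1-jn J1 has f-setter on 2)
β3 stroke at J1  (common-f at J1 fixed by 2)

bond 0 |J1
bond 1 |J1
bond 2 |Sf1
bond 3 |J1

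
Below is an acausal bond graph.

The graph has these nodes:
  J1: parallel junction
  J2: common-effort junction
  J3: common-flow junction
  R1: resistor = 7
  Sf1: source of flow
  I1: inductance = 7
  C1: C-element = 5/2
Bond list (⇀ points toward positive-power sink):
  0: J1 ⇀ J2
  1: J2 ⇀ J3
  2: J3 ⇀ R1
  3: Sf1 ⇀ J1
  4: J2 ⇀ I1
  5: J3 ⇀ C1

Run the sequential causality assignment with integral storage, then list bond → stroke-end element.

bond 3 |Sf1  (Sf1 fixes flow; stroke at Sf1)
bond 0 |J1  (J1 needs exactly one e-in)
bond 4 |I1  (I1 outputs flow p/I1)
bond 1 |J2  (J2: last free bond brings effort in)
bond 2 |J3  (common-f at J3 fixed by 1)
bond 5 |J3  (J3: bond 1 brought flow, rest push out)

β0 stroke→J1
β1 stroke→J2
β2 stroke→J3
β3 stroke→Sf1
β4 stroke→I1
β5 stroke→J3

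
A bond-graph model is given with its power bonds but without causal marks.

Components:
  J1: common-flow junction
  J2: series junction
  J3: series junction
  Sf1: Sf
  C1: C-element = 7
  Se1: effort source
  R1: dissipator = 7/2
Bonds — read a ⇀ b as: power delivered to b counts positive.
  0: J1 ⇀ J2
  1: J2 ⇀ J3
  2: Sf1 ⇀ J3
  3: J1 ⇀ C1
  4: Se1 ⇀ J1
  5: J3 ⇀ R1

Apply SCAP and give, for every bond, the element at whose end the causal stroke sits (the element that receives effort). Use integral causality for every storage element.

bond 2 →Sf1  (Sf1: flow source, stroke at near end)
bond 4 →J1  (Se1 fixes effort; stroke away)
bond 1 →J3  (J3: bond 2 brought flow, rest push out)
bond 5 →J3  (J3 flow already set via bond 2)
bond 0 →J2  (common-f at J2 fixed by 1)
bond 3 →J1  (1-jn J1 has f-setter on 0)

#0 →J2
#1 →J3
#2 →Sf1
#3 →J1
#4 →J1
#5 →J3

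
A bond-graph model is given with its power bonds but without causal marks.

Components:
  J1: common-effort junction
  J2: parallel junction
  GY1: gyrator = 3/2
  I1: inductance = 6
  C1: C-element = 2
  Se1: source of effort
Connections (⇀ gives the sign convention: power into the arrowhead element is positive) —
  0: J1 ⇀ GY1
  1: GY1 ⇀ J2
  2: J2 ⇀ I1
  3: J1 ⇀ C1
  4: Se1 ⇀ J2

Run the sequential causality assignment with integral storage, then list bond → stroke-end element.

b0 stroke→GY1
b1 stroke→GY1
b2 stroke→I1
b3 stroke→J1
b4 stroke→J2

b4 →J2  (Se1: effort source, stroke at far end)
b1 →GY1  (0-jn J2 has e-setter on 4)
b2 →I1  (J2 effort already set via bond 4)
b0 →GY1  (GY GY1: same side as bond 1)
b3 →J1  (J1 needs exactly one e-in)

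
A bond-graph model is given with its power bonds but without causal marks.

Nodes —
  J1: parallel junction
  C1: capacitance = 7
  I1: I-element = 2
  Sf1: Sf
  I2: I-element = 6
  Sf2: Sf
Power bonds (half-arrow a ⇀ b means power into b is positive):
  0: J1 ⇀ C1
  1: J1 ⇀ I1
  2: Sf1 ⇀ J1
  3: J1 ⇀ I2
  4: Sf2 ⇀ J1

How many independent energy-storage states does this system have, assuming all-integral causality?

3  (C1, I1, I2 all integral)

#2 stroke→Sf1  (Sf1 (Sf) sets flow on bond)
#4 stroke→Sf2  (Sf2 (Sf) sets flow on bond)
#0 stroke→J1  (C1 outputs effort q/C1)
#1 stroke→I1  (common-e at J1 fixed by 0)
#3 stroke→I2  (0-jn J1 has e-setter on 0)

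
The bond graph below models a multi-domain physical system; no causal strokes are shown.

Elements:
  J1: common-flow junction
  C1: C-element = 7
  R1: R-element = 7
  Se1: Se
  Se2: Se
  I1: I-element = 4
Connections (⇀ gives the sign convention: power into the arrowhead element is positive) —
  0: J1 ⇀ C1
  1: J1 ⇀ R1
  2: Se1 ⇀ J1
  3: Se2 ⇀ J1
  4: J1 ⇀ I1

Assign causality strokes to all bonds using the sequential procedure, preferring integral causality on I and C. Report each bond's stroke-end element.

b2 stroke→J1  (source Se1 imposes e)
b3 stroke→J1  (Se2 (Se) sets effort on bond)
b0 stroke→J1  (C1 outputs effort q/C1)
b4 stroke→I1  (I1 integral (f out))
b1 stroke→J1  (common-f at J1 fixed by 4)

bond 0 |J1
bond 1 |J1
bond 2 |J1
bond 3 |J1
bond 4 |I1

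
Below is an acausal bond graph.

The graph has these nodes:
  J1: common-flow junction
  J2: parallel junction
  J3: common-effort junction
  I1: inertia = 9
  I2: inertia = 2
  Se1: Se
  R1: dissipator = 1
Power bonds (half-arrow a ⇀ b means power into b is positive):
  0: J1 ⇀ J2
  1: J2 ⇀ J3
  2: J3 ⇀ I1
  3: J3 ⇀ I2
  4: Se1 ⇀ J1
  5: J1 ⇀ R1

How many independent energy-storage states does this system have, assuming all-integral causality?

2  (I1, I2 all integral)

bond 4 →J1  (Se1: effort source, stroke at far end)
bond 2 →I1  (I1 integral (f out))
bond 3 →I2  (I2 integral (f out))
bond 1 →J3  (J3 needs exactly one e-in)
bond 0 →J2  (J2: last free bond brings effort in)
bond 5 →J1  (J1 flow already set via bond 0)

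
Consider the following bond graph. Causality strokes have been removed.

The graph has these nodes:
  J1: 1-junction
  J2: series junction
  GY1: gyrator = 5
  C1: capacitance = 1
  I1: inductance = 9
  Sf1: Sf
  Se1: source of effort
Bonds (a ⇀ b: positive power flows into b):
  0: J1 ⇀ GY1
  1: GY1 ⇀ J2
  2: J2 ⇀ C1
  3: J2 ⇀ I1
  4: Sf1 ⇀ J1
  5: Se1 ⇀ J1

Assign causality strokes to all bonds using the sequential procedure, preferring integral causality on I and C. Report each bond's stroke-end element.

#0 |J1
#1 |J2
#2 |J2
#3 |I1
#4 |Sf1
#5 |J1

#4 stroke→Sf1  (Sf1 fixes flow; stroke at Sf1)
#5 stroke→J1  (source Se1 imposes e)
#0 stroke→J1  (common-f at J1 fixed by 4)
#1 stroke→J2  (GY1: gyrator matches bond 0)
#2 stroke→J2  (prefer integral on C1)
#3 stroke→I1  (J2 needs exactly one f-in)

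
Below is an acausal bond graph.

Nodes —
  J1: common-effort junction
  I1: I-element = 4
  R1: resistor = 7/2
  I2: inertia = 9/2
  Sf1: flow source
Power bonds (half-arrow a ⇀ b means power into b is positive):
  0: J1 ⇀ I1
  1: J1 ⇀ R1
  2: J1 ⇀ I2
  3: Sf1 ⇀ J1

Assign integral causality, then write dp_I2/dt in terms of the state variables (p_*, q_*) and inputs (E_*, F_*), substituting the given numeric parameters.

#3 stroke→Sf1  (source Sf1 imposes f)
#0 stroke→I1  (I1: I, integral causality)
#2 stroke→I2  (I2: I, integral causality)
#1 stroke→J1  (closing 0-jn rule on J1)

dp_I2/dt = 7*F_Sf1/2 - 7*p_I1/8 - 7*p_I2/9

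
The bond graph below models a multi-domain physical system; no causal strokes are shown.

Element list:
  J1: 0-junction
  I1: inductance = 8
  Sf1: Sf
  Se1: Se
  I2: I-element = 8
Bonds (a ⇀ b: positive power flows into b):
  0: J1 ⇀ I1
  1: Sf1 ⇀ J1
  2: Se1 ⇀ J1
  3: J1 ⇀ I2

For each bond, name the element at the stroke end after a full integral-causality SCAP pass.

b1 →Sf1  (Sf1: flow source, stroke at near end)
b2 →J1  (Se1 fixes effort; stroke away)
b0 →I1  (common-e at J1 fixed by 2)
b3 →I2  (common-e at J1 fixed by 2)

bond 0 →I1
bond 1 →Sf1
bond 2 →J1
bond 3 →I2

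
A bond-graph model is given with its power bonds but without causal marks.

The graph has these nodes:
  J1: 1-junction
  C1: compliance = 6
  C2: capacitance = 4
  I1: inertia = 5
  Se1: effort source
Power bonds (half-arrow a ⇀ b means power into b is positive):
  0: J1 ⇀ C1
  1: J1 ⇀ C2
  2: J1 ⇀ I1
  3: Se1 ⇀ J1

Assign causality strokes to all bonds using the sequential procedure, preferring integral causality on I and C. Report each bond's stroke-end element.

β0 |J1
β1 |J1
β2 |I1
β3 |J1

b3 |J1  (Se1 fixes effort; stroke away)
b0 |J1  (C1 outputs effort q/C1)
b1 |J1  (C2 outputs effort q/C2)
b2 |I1  (J1 needs exactly one f-in)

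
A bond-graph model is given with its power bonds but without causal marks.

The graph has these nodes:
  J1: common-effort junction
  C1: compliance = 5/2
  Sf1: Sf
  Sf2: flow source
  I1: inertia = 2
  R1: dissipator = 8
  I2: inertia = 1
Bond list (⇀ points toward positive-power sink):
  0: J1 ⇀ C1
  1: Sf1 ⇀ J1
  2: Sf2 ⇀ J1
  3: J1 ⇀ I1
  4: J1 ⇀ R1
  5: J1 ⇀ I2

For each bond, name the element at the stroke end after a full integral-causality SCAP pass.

#0 |J1
#1 |Sf1
#2 |Sf2
#3 |I1
#4 |R1
#5 |I2

bond 1 →Sf1  (Sf1: flow source, stroke at near end)
bond 2 →Sf2  (source Sf2 imposes f)
bond 0 →J1  (C1: C, integral causality)
bond 3 →I1  (0-jn J1 has e-setter on 0)
bond 4 →R1  (0-jn J1 has e-setter on 0)
bond 5 →I2  (0-jn J1 has e-setter on 0)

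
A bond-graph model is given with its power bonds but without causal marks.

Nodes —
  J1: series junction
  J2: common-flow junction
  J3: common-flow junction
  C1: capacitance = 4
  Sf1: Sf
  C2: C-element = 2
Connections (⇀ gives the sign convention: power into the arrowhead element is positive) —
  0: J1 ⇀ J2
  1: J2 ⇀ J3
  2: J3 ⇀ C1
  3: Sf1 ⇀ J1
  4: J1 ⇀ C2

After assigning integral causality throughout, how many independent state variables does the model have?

β3 |Sf1  (Sf1: flow source, stroke at near end)
β0 |J1  (common-f at J1 fixed by 3)
β4 |J1  (J1 flow already set via bond 3)
β1 |J2  (J2: bond 0 brought flow, rest push out)
β2 |J3  (common-f at J3 fixed by 1)

2  (C1, C2 all integral)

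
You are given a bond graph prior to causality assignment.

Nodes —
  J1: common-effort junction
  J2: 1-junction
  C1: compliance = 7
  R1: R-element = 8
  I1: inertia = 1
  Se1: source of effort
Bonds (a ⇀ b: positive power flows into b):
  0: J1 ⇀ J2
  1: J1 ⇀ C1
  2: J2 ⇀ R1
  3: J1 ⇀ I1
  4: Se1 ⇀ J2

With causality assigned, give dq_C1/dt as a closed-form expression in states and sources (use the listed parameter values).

b4 →J2  (Se1 fixes effort; stroke away)
b1 →J1  (C1 integral (e out))
b0 →J2  (common-e at J1 fixed by 1)
b3 →I1  (J1 effort already set via bond 1)
b2 →R1  (closing 1-jn rule on J2)

dq_C1/dt = -E_Se1/8 - p_I1 - q_C1/56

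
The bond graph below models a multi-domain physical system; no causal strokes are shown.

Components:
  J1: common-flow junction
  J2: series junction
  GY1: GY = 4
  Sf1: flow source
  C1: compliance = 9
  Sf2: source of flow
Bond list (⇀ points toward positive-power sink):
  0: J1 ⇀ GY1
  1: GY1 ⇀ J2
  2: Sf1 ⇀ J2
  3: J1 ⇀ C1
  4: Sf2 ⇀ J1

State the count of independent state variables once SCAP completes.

1  (C1 all integral)

#2 |Sf1  (source Sf1 imposes f)
#4 |Sf2  (source Sf2 imposes f)
#0 |J1  (J1: bond 4 brought flow, rest push out)
#3 |J1  (J1: bond 4 brought flow, rest push out)
#1 |J2  (common-f at J2 fixed by 2)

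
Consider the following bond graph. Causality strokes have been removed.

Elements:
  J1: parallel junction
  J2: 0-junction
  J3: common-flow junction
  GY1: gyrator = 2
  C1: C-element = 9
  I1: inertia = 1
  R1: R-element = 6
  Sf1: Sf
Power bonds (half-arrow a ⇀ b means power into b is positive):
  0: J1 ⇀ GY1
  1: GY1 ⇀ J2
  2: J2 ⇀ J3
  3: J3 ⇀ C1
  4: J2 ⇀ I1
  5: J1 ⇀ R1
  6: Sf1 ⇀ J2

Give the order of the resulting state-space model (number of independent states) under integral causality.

2  (C1, I1 all integral)

bond 6 →Sf1  (Sf1: flow source, stroke at near end)
bond 3 →J3  (C1 integral (e out))
bond 2 →J2  (closing 1-jn rule on J3)
bond 1 →GY1  (0-jn J2 has e-setter on 2)
bond 4 →I1  (J2: bond 2 brought effort, rest push out)
bond 0 →GY1  (GY GY1: same side as bond 1)
bond 5 →J1  (J1 needs exactly one e-in)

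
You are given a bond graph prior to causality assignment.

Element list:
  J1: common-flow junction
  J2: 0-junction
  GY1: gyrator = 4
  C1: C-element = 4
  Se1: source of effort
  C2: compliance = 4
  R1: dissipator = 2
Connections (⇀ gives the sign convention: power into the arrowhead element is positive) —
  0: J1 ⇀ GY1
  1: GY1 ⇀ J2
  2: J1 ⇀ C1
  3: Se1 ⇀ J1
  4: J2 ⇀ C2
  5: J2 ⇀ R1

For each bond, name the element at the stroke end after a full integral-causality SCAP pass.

β0 |GY1
β1 |GY1
β2 |J1
β3 |J1
β4 |J2
β5 |R1

bond 3 →J1  (Se1 fixes effort; stroke away)
bond 2 →J1  (C1 outputs effort q/C1)
bond 0 →GY1  (J1: last free bond brings flow in)
bond 1 →GY1  (GY GY1: same side as bond 0)
bond 4 →J2  (C2 integral (e out))
bond 5 →R1  (J2 effort already set via bond 4)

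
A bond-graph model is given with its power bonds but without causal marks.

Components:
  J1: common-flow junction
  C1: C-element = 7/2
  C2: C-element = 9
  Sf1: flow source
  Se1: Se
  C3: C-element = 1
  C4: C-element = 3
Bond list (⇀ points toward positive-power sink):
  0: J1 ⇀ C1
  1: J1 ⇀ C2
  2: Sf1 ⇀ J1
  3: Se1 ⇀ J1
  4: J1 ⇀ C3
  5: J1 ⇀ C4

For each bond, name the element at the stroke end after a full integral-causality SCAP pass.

β2 stroke→Sf1  (source Sf1 imposes f)
β3 stroke→J1  (source Se1 imposes e)
β0 stroke→J1  (J1 flow already set via bond 2)
β1 stroke→J1  (J1: bond 2 brought flow, rest push out)
β4 stroke→J1  (J1: bond 2 brought flow, rest push out)
β5 stroke→J1  (1-jn J1 has f-setter on 2)

bond 0 stroke at J1
bond 1 stroke at J1
bond 2 stroke at Sf1
bond 3 stroke at J1
bond 4 stroke at J1
bond 5 stroke at J1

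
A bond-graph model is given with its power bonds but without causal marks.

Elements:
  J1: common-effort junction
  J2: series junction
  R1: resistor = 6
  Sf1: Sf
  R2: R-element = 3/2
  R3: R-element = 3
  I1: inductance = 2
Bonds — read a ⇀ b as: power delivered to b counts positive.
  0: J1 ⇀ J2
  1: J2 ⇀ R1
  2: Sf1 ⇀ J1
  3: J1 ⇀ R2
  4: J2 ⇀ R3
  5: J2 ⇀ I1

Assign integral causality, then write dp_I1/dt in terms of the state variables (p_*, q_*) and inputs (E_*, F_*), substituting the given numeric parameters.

bond 2 →Sf1  (Sf1 fixes flow; stroke at Sf1)
bond 5 →I1  (I1 integral (f out))
bond 0 →J2  (J2 flow already set via bond 5)
bond 1 →J2  (J2: bond 5 brought flow, rest push out)
bond 4 →J2  (J2 flow already set via bond 5)
bond 3 →J1  (closing 0-jn rule on J1)

dp_I1/dt = 3*F_Sf1/2 - 21*p_I1/4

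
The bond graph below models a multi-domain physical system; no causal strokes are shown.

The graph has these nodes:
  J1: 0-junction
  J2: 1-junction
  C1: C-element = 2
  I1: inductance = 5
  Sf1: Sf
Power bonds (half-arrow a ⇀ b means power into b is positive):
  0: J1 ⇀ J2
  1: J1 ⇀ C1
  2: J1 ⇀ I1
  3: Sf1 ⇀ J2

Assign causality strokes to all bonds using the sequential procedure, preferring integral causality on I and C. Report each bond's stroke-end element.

#3 |Sf1  (Sf1: flow source, stroke at near end)
#0 |J2  (J2: bond 3 brought flow, rest push out)
#1 |J1  (C1 integral (e out))
#2 |I1  (J1: bond 1 brought effort, rest push out)

β0 →J2
β1 →J1
β2 →I1
β3 →Sf1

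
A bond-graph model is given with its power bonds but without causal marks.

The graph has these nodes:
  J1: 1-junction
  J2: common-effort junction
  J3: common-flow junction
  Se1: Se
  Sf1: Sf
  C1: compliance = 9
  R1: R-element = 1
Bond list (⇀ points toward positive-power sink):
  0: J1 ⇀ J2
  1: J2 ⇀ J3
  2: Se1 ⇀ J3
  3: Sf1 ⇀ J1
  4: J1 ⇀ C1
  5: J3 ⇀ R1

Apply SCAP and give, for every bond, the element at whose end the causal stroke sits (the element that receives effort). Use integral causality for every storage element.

β2 stroke→J3  (source Se1 imposes e)
β3 stroke→Sf1  (Sf1 fixes flow; stroke at Sf1)
β0 stroke→J1  (1-jn J1 has f-setter on 3)
β4 stroke→J1  (J1: bond 3 brought flow, rest push out)
β1 stroke→J2  (only one effort-in slot at J2)
β5 stroke→J3  (common-f at J3 fixed by 1)

#0 stroke at J1
#1 stroke at J2
#2 stroke at J3
#3 stroke at Sf1
#4 stroke at J1
#5 stroke at J3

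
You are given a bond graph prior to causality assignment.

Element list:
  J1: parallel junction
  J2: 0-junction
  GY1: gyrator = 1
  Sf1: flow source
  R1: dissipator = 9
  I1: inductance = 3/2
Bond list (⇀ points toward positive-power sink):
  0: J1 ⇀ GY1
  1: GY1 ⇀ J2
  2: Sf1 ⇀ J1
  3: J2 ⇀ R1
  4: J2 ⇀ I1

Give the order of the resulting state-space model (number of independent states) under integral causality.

1  (I1 all integral)

β2 stroke→Sf1  (Sf1: flow source, stroke at near end)
β0 stroke→J1  (closing 0-jn rule on J1)
β1 stroke→J2  (GY1: gyrator matches bond 0)
β3 stroke→R1  (J2: bond 1 brought effort, rest push out)
β4 stroke→I1  (0-jn J2 has e-setter on 1)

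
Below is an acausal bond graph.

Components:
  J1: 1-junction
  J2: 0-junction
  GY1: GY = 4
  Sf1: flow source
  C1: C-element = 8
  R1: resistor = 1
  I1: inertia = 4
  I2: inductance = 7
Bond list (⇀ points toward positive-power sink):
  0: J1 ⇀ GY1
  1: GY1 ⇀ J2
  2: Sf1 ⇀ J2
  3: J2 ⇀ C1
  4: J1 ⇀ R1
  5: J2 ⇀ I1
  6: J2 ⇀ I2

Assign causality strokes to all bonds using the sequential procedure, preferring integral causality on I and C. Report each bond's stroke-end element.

#0 |GY1
#1 |GY1
#2 |Sf1
#3 |J2
#4 |J1
#5 |I1
#6 |I2

b2 stroke→Sf1  (Sf1 fixes flow; stroke at Sf1)
b3 stroke→J2  (C1: C, integral causality)
b1 stroke→GY1  (J2: bond 3 brought effort, rest push out)
b5 stroke→I1  (common-e at J2 fixed by 3)
b6 stroke→I2  (J2 effort already set via bond 3)
b0 stroke→GY1  (GY1 both-in/both-out from 1)
b4 stroke→J1  (J1 flow already set via bond 0)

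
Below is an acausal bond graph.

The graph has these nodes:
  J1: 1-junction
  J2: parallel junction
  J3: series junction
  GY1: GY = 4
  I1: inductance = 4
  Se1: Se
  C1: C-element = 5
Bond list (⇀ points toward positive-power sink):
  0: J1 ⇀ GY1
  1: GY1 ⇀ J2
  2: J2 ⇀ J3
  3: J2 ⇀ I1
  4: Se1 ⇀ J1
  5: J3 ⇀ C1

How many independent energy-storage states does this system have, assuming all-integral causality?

#4 |J1  (Se1 (Se) sets effort on bond)
#0 |GY1  (J1: last free bond brings flow in)
#1 |GY1  (GY1 both-in/both-out from 0)
#3 |I1  (I1 integral (f out))
#2 |J2  (closing 0-jn rule on J2)
#5 |J3  (J3: bond 2 brought flow, rest push out)

2  (C1, I1 all integral)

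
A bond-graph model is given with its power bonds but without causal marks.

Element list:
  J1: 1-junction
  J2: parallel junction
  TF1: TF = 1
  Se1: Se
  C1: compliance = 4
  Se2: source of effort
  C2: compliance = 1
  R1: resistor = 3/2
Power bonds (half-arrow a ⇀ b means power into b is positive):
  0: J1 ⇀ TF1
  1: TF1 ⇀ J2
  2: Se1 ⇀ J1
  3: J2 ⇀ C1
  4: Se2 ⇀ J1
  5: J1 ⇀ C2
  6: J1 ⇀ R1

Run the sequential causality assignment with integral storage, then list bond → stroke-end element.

β2 stroke at J1  (Se1 (Se) sets effort on bond)
β4 stroke at J1  (source Se2 imposes e)
β3 stroke at J2  (C1 outputs effort q/C1)
β1 stroke at TF1  (J2 effort already set via bond 3)
β0 stroke at J1  (TF1 one-in-one-out from 1)
β5 stroke at J1  (prefer integral on C2)
β6 stroke at R1  (only one flow-in slot at J1)

β0 |J1
β1 |TF1
β2 |J1
β3 |J2
β4 |J1
β5 |J1
β6 |R1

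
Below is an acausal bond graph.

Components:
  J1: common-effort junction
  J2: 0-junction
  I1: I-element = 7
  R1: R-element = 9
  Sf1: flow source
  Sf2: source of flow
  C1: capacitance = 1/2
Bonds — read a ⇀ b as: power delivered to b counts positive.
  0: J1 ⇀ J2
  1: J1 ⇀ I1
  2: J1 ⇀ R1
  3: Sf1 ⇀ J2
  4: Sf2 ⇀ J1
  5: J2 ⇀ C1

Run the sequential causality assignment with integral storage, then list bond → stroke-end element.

#3 →Sf1  (source Sf1 imposes f)
#4 →Sf2  (Sf2: flow source, stroke at near end)
#1 →I1  (I1 integral (f out))
#5 →J2  (C1: C, integral causality)
#0 →J1  (0-jn J2 has e-setter on 5)
#2 →R1  (common-e at J1 fixed by 0)

β0 stroke→J1
β1 stroke→I1
β2 stroke→R1
β3 stroke→Sf1
β4 stroke→Sf2
β5 stroke→J2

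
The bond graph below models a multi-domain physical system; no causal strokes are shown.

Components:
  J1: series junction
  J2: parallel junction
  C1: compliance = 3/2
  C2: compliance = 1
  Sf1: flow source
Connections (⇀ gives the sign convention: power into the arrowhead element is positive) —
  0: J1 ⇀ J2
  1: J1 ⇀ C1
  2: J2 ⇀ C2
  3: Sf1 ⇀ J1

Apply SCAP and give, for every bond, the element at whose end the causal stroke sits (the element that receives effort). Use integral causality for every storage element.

bond 0 stroke at J1
bond 1 stroke at J1
bond 2 stroke at J2
bond 3 stroke at Sf1

bond 3 →Sf1  (Sf1: flow source, stroke at near end)
bond 0 →J1  (J1 flow already set via bond 3)
bond 1 →J1  (J1 flow already set via bond 3)
bond 2 →J2  (only one effort-in slot at J2)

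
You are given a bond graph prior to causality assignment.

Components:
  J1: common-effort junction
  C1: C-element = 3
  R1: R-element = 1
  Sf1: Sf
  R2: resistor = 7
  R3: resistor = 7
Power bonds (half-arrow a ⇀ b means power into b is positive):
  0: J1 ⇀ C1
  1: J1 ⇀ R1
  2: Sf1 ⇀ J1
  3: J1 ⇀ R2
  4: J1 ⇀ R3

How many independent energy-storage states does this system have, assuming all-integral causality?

1  (C1 all integral)

β2 stroke at Sf1  (Sf1: flow source, stroke at near end)
β0 stroke at J1  (prefer integral on C1)
β1 stroke at R1  (0-jn J1 has e-setter on 0)
β3 stroke at R2  (common-e at J1 fixed by 0)
β4 stroke at R3  (J1 effort already set via bond 0)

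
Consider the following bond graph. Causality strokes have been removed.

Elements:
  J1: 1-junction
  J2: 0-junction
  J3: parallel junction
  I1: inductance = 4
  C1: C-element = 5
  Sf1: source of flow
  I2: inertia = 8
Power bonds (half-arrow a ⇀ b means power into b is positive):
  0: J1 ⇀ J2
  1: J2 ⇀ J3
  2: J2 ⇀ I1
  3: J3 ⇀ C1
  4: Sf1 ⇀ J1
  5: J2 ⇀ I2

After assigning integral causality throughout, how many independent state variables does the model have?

bond 4 |Sf1  (Sf1 fixes flow; stroke at Sf1)
bond 0 |J1  (J1: bond 4 brought flow, rest push out)
bond 2 |I1  (I1 outputs flow p/I1)
bond 3 |J3  (C1 integral (e out))
bond 1 |J2  (J3 effort already set via bond 3)
bond 5 |I2  (J2: bond 1 brought effort, rest push out)

3  (C1, I1, I2 all integral)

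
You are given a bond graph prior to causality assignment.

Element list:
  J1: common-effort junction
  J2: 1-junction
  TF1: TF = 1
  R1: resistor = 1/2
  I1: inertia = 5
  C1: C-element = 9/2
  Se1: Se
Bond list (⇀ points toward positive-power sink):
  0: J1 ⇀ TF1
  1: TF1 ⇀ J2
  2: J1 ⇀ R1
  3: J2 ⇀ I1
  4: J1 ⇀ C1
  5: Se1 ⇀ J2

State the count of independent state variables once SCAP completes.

2  (C1, I1 all integral)

#5 |J2  (Se1 (Se) sets effort on bond)
#3 |I1  (I1: I, integral causality)
#1 |J2  (common-f at J2 fixed by 3)
#0 |TF1  (TF TF1: opposite of bond 1)
#4 |J1  (C1 integral (e out))
#2 |R1  (J1 effort already set via bond 4)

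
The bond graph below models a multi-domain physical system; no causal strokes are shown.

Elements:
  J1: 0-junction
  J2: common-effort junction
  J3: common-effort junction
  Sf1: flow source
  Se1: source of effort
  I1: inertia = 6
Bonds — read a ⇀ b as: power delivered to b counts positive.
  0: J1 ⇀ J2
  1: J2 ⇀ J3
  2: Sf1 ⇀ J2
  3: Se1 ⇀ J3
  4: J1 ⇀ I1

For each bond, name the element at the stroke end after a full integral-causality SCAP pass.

b0 stroke→J1
b1 stroke→J2
b2 stroke→Sf1
b3 stroke→J3
b4 stroke→I1

bond 2 stroke at Sf1  (source Sf1 imposes f)
bond 3 stroke at J3  (Se1: effort source, stroke at far end)
bond 1 stroke at J2  (0-jn J3 has e-setter on 3)
bond 0 stroke at J1  (J2: bond 1 brought effort, rest push out)
bond 4 stroke at I1  (0-jn J1 has e-setter on 0)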